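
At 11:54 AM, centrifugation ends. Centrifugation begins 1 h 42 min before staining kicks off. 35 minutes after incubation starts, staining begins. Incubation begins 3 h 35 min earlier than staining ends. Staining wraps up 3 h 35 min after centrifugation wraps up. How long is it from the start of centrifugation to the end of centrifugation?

Staining ends at 11:54 AM + 215 min = 3:29 PM.
Incubation starts at 3:29 PM − 215 min = 11:54 AM.
Staining starts at 11:54 AM + 35 min = 12:29 PM.
Centrifugation starts at 12:29 PM − 102 min = 10:47 AM.
From 10:47 AM to 11:54 AM is 67 minutes.

67 minutes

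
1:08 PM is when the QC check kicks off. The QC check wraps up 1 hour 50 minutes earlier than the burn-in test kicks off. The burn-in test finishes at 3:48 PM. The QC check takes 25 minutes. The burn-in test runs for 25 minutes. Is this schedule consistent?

Yes

The burn-in test starts at 3:48 PM − 25 min = 3:23 PM.
The QC check ends at 3:23 PM − 110 min = 1:33 PM.
The QC check starts at 1:33 PM − 25 min = 1:08 PM.
That matches the stated 1:08 PM, so the schedule is consistent.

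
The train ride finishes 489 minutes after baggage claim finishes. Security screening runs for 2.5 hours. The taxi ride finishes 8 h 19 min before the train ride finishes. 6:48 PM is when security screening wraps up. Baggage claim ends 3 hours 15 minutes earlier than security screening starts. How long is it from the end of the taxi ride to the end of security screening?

5 hours 55 minutes

Security screening starts at 6:48 PM − 150 min = 4:18 PM.
Baggage claim ends at 4:18 PM − 195 min = 1:03 PM.
The train ride ends at 1:03 PM + 489 min = 9:12 PM.
The taxi ride ends at 9:12 PM − 499 min = 12:53 PM.
From 12:53 PM to 6:48 PM is 5 hours 55 minutes.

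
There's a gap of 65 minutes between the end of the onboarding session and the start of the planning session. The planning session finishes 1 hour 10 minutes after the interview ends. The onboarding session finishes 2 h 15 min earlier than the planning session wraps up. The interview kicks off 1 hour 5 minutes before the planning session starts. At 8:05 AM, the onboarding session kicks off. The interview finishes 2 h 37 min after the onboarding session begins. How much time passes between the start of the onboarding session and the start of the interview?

The interview ends at 8:05 AM + 157 min = 10:42 AM.
The planning session ends at 10:42 AM + 70 min = 11:52 AM.
The onboarding session ends at 11:52 AM − 135 min = 9:37 AM.
The planning session starts at 9:37 AM + 65 min = 10:42 AM.
The interview starts at 10:42 AM − 65 min = 9:37 AM.
From 8:05 AM to 9:37 AM is 92 minutes.

92 minutes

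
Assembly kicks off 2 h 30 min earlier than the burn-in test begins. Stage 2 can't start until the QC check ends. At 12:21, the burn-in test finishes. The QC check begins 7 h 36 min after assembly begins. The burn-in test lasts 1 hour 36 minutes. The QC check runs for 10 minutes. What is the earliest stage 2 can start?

The burn-in test starts at 12:21 − 96 min = 10:45.
Assembly starts at 10:45 − 150 min = 08:15.
The QC check starts at 08:15 + 456 min = 15:51.
The QC check ends at 15:51 + 10 min = 16:01.
Stage 2 is bounded by the QC check, so the earliest it can start is 16:01.

16:01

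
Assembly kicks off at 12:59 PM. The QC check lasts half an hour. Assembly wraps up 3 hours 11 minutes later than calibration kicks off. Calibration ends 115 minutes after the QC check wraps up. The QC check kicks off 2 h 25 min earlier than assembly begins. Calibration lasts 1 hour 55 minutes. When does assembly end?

The QC check starts at 12:59 PM − 145 min = 10:34 AM.
The QC check ends at 10:34 AM + 30 min = 11:04 AM.
Calibration ends at 11:04 AM + 115 min = 12:59 PM.
Calibration starts at 12:59 PM − 115 min = 11:04 AM.
Assembly ends at 11:04 AM + 191 min = 2:15 PM.

2:15 PM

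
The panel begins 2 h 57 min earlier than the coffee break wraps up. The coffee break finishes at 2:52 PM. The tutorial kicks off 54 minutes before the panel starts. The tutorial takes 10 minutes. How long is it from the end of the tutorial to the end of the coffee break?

3 h 41 min

The panel starts at 2:52 PM − 177 min = 11:55 AM.
The tutorial starts at 11:55 AM − 54 min = 11:01 AM.
The tutorial ends at 11:01 AM + 10 min = 11:11 AM.
From 11:11 AM to 2:52 PM is 3 h 41 min.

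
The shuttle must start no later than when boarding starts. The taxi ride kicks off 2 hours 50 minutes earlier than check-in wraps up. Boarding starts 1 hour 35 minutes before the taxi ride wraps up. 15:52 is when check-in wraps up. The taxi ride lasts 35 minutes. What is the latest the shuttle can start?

The taxi ride starts at 15:52 − 170 min = 13:02.
The taxi ride ends at 13:02 + 35 min = 13:37.
Boarding starts at 13:37 − 95 min = 12:02.
The shuttle is bounded by boarding, so the latest it can start is 12:02.

12:02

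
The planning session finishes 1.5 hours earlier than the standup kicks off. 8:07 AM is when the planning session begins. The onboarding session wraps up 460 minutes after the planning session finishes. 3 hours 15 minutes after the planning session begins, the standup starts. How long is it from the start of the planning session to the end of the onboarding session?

The standup starts at 8:07 AM + 195 min = 11:22 AM.
The planning session ends at 11:22 AM − 90 min = 9:52 AM.
The onboarding session ends at 9:52 AM + 460 min = 5:32 PM.
From 8:07 AM to 5:32 PM is 565 minutes.

565 minutes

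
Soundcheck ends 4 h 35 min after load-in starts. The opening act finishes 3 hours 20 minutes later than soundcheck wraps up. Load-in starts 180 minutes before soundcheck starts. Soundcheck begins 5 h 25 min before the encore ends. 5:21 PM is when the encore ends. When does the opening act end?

Soundcheck starts at 5:21 PM − 325 min = 11:56 AM.
Load-in starts at 11:56 AM − 180 min = 8:56 AM.
Soundcheck ends at 8:56 AM + 275 min = 1:31 PM.
The opening act ends at 1:31 PM + 200 min = 4:51 PM.

4:51 PM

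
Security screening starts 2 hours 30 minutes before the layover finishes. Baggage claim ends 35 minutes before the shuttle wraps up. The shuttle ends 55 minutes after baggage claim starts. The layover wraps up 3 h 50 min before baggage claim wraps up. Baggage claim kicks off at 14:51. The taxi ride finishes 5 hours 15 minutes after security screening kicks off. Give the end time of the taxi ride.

The shuttle ends at 14:51 + 55 min = 15:46.
Baggage claim ends at 15:46 − 35 min = 15:11.
The layover ends at 15:11 − 230 min = 11:21.
Security screening starts at 11:21 − 150 min = 08:51.
The taxi ride ends at 08:51 + 315 min = 14:06.

14:06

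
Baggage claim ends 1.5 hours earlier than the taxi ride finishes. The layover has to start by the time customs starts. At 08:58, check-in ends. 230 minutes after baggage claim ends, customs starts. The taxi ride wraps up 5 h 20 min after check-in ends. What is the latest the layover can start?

The taxi ride ends at 08:58 + 320 min = 14:18.
Baggage claim ends at 14:18 − 90 min = 12:48.
Customs starts at 12:48 + 230 min = 16:38.
The layover is bounded by customs, so the latest it can start is 16:38.

16:38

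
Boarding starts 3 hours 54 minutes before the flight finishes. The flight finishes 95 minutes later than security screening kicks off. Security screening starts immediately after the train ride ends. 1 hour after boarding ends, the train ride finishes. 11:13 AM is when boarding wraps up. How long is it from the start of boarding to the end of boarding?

The train ride ends at 11:13 AM + 60 min = 12:13 PM.
So security screening starts at 12:13 PM.
The flight ends at 12:13 PM + 95 min = 1:48 PM.
Boarding starts at 1:48 PM − 234 min = 9:54 AM.
From 9:54 AM to 11:13 AM is 1 hour 19 minutes.

1 hour 19 minutes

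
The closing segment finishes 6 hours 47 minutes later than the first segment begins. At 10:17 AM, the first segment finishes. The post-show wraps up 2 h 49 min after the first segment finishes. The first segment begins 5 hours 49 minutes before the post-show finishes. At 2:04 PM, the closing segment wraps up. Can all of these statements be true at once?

Yes

The post-show ends at 10:17 AM + 169 min = 1:06 PM.
The first segment starts at 1:06 PM − 349 min = 7:17 AM.
The closing segment ends at 7:17 AM + 407 min = 2:04 PM.
That matches the stated 2:04 PM, so the schedule is consistent.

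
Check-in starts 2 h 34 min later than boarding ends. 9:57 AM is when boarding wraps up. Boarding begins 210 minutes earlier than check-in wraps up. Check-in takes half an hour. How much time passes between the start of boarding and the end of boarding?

Check-in starts at 9:57 AM + 154 min = 12:31 PM.
Check-in ends at 12:31 PM + 30 min = 1:01 PM.
Boarding starts at 1:01 PM − 210 min = 9:31 AM.
From 9:31 AM to 9:57 AM is 26 minutes.

26 minutes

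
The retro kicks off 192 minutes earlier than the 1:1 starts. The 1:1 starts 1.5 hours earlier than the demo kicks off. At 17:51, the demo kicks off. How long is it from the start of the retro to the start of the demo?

The 1:1 starts at 17:51 − 90 min = 16:21.
The retro starts at 16:21 − 192 min = 13:09.
From 13:09 to 17:51 is 282 minutes.

282 minutes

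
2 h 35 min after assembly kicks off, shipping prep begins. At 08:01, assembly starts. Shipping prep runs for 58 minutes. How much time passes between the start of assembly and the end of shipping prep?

Shipping prep starts at 08:01 + 155 min = 10:36.
Shipping prep ends at 10:36 + 58 min = 11:34.
From 08:01 to 11:34 is 3 h 33 min.

3 h 33 min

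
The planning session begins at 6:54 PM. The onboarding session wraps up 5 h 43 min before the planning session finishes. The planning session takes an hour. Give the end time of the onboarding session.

2:11 PM

The planning session ends at 6:54 PM + 60 min = 7:54 PM.
The onboarding session ends at 7:54 PM − 343 min = 2:11 PM.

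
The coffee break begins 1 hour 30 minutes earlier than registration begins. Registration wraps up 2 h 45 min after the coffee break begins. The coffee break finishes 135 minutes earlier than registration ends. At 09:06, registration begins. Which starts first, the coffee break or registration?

the coffee break

The coffee break starts at 09:06 − 90 min = 07:36.
The coffee break starts at 07:36 and registration starts at 09:06, so the coffee break is first.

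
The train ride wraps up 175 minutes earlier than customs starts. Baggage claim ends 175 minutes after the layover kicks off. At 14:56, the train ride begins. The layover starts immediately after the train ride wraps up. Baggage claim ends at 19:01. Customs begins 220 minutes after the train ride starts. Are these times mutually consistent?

Customs starts at 14:56 + 220 min = 18:36.
The train ride ends at 18:36 − 175 min = 15:41.
So the layover starts at 15:41.
Baggage claim ends at 15:41 + 175 min = 18:36.
But baggage claim is also said to end at 19:01 — a 25-minute conflict.

No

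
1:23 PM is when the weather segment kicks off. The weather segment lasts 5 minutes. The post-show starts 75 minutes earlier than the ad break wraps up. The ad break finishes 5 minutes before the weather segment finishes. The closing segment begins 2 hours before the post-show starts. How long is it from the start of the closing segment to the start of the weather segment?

The weather segment ends at 1:23 PM + 5 min = 1:28 PM.
The ad break ends at 1:28 PM − 5 min = 1:23 PM.
The post-show starts at 1:23 PM − 75 min = 12:08 PM.
The closing segment starts at 12:08 PM − 120 min = 10:08 AM.
From 10:08 AM to 1:23 PM is 3 h 15 min.

3 h 15 min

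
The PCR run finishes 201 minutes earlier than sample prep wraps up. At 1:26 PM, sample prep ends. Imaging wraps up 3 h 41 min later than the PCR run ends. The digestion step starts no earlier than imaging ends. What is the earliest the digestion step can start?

1:46 PM

The PCR run ends at 1:26 PM − 201 min = 10:05 AM.
Imaging ends at 10:05 AM + 221 min = 1:46 PM.
The digestion step is bounded by imaging, so the earliest it can start is 1:46 PM.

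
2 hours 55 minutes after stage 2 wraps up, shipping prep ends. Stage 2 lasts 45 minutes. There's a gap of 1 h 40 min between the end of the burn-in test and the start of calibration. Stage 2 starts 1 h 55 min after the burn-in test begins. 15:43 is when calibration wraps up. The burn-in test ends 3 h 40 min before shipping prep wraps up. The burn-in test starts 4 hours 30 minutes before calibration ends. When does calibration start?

The burn-in test starts at 15:43 − 270 min = 11:13.
Stage 2 starts at 11:13 + 115 min = 13:08.
Stage 2 ends at 13:08 + 45 min = 13:53.
Shipping prep ends at 13:53 + 175 min = 16:48.
The burn-in test ends at 16:48 − 220 min = 13:08.
Calibration starts at 13:08 + 100 min = 14:48.

14:48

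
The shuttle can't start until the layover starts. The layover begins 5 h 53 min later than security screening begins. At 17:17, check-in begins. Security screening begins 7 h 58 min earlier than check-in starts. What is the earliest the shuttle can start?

15:12

Security screening starts at 17:17 − 478 min = 09:19.
The layover starts at 09:19 + 353 min = 15:12.
The shuttle is bounded by the layover, so the earliest it can start is 15:12.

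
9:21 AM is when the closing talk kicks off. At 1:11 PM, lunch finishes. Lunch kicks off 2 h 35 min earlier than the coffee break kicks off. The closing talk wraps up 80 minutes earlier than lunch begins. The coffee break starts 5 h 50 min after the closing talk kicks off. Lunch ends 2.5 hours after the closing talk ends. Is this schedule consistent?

The coffee break starts at 9:21 AM + 350 min = 3:11 PM.
Lunch starts at 3:11 PM − 155 min = 12:36 PM.
The closing talk ends at 12:36 PM − 80 min = 11:16 AM.
Lunch ends at 11:16 AM + 150 min = 1:46 PM.
But lunch is also said to end at 1:11 PM — a 35-minute conflict.

No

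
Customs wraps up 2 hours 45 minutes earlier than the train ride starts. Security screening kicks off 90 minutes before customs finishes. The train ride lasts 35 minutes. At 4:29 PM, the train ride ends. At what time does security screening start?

The train ride starts at 4:29 PM − 35 min = 3:54 PM.
Customs ends at 3:54 PM − 165 min = 1:09 PM.
Security screening starts at 1:09 PM − 90 min = 11:39 AM.

11:39 AM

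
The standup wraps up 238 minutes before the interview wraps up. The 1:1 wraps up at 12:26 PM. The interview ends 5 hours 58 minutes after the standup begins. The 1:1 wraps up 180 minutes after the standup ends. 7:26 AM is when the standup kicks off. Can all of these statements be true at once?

Yes

The interview ends at 7:26 AM + 358 min = 1:24 PM.
The standup ends at 1:24 PM − 238 min = 9:26 AM.
The 1:1 ends at 9:26 AM + 180 min = 12:26 PM.
That matches the stated 12:26 PM, so the schedule is consistent.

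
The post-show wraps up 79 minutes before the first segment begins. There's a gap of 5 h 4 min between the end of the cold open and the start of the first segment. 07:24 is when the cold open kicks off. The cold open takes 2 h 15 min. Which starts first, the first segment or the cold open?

the cold open

The cold open ends at 07:24 + 135 min = 09:39.
The first segment starts at 09:39 + 304 min = 14:43.
The first segment starts at 14:43 and the cold open starts at 07:24, so the cold open is first.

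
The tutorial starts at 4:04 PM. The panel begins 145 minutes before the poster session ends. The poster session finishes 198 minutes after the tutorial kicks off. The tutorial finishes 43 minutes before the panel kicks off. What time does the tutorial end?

4:14 PM

The poster session ends at 4:04 PM + 198 min = 7:22 PM.
The panel starts at 7:22 PM − 145 min = 4:57 PM.
The tutorial ends at 4:57 PM − 43 min = 4:14 PM.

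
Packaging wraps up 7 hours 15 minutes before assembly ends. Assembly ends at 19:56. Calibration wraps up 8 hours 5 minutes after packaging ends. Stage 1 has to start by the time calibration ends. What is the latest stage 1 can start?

Packaging ends at 19:56 − 435 min = 12:41.
Calibration ends at 12:41 + 485 min = 20:46.
Stage 1 is bounded by calibration, so the latest it can start is 20:46.

20:46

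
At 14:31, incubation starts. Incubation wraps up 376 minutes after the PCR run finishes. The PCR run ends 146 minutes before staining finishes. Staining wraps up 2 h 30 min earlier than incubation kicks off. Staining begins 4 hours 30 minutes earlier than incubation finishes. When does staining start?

Staining ends at 14:31 − 150 min = 12:01.
The PCR run ends at 12:01 − 146 min = 09:35.
Incubation ends at 09:35 + 376 min = 15:51.
Staining starts at 15:51 − 270 min = 11:21.

11:21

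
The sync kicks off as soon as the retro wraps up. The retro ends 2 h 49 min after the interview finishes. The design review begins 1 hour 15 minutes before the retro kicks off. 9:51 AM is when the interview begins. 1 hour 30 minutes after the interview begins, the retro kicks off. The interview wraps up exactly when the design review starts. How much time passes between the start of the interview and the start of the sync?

3 hours 4 minutes

The retro starts at 9:51 AM + 90 min = 11:21 AM.
The design review starts at 11:21 AM − 75 min = 10:06 AM.
So the interview ends at 10:06 AM.
The retro ends at 10:06 AM + 169 min = 12:55 PM.
So the sync starts at 12:55 PM.
From 9:51 AM to 12:55 PM is 3 hours 4 minutes.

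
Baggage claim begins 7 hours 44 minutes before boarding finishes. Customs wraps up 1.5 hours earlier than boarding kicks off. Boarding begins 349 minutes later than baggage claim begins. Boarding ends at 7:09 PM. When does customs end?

Baggage claim starts at 7:09 PM − 464 min = 11:25 AM.
Boarding starts at 11:25 AM + 349 min = 5:14 PM.
Customs ends at 5:14 PM − 90 min = 3:44 PM.

3:44 PM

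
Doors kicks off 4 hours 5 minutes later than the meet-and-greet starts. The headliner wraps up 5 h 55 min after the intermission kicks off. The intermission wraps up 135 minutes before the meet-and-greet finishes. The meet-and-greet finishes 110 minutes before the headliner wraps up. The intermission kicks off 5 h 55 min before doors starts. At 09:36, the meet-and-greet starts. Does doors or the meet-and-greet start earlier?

Doors starts at 09:36 + 245 min = 13:41.
Doors starts at 13:41 and the meet-and-greet starts at 09:36, so the meet-and-greet is first.

the meet-and-greet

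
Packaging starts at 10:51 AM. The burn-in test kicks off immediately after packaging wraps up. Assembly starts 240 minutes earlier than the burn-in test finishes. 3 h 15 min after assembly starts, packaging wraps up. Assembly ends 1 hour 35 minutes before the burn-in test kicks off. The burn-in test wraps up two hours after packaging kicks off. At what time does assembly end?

The burn-in test ends at 10:51 AM + 120 min = 12:51 PM.
Assembly starts at 12:51 PM − 240 min = 8:51 AM.
Packaging ends at 8:51 AM + 195 min = 12:06 PM.
So the burn-in test starts at 12:06 PM.
Assembly ends at 12:06 PM − 95 min = 10:31 AM.

10:31 AM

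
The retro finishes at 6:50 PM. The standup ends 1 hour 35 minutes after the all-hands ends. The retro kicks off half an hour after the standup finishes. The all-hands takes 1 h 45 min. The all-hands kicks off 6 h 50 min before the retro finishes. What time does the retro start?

3:50 PM

The all-hands starts at 6:50 PM − 410 min = 12:00 PM.
The all-hands ends at 12:00 PM + 105 min = 1:45 PM.
The standup ends at 1:45 PM + 95 min = 3:20 PM.
The retro starts at 3:20 PM + 30 min = 3:50 PM.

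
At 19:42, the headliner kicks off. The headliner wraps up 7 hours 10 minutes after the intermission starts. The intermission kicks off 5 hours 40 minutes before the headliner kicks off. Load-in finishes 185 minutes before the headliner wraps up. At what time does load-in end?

18:07

The intermission starts at 19:42 − 340 min = 14:02.
The headliner ends at 14:02 + 430 min = 21:12.
Load-in ends at 21:12 − 185 min = 18:07.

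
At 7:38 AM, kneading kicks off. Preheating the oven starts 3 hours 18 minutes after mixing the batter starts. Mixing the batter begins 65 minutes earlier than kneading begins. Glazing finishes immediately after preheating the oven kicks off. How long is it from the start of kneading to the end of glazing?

2 h 13 min

Mixing the batter starts at 7:38 AM − 65 min = 6:33 AM.
Preheating the oven starts at 6:33 AM + 198 min = 9:51 AM.
So glazing ends at 9:51 AM.
From 7:38 AM to 9:51 AM is 2 h 13 min.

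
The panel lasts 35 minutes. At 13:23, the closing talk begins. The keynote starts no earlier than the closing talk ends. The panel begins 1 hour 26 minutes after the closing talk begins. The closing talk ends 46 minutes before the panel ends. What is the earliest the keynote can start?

The panel starts at 13:23 + 86 min = 14:49.
The panel ends at 14:49 + 35 min = 15:24.
The closing talk ends at 15:24 − 46 min = 14:38.
The keynote is bounded by the closing talk, so the earliest it can start is 14:38.

14:38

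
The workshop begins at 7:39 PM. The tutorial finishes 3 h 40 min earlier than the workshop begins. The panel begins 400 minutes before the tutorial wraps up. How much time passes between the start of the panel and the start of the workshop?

The tutorial ends at 7:39 PM − 220 min = 3:59 PM.
The panel starts at 3:59 PM − 400 min = 9:19 AM.
From 9:19 AM to 7:39 PM is 10 h 20 min.

10 h 20 min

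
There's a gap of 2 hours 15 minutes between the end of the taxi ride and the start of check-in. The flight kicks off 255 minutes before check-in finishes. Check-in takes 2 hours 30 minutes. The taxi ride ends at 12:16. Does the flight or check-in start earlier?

Check-in starts at 12:16 + 135 min = 14:31.
Check-in ends at 14:31 + 150 min = 17:01.
The flight starts at 17:01 − 255 min = 12:46.
The flight starts at 12:46 and check-in starts at 14:31, so the flight is first.

the flight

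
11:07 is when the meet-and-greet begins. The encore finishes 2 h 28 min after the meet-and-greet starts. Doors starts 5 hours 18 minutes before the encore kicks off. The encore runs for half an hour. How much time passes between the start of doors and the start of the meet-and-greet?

3 hours 20 minutes

The encore ends at 11:07 + 148 min = 13:35.
The encore starts at 13:35 − 30 min = 13:05.
Doors starts at 13:05 − 318 min = 07:47.
From 07:47 to 11:07 is 3 hours 20 minutes.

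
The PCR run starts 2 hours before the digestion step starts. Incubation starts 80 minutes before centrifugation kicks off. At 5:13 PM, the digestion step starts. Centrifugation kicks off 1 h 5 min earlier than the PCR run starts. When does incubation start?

The PCR run starts at 5:13 PM − 120 min = 3:13 PM.
Centrifugation starts at 3:13 PM − 65 min = 2:08 PM.
Incubation starts at 2:08 PM − 80 min = 12:48 PM.

12:48 PM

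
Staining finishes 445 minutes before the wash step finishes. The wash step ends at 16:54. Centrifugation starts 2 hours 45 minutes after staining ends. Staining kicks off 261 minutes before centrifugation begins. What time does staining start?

Staining ends at 16:54 − 445 min = 09:29.
Centrifugation starts at 09:29 + 165 min = 12:14.
Staining starts at 12:14 − 261 min = 07:53.

07:53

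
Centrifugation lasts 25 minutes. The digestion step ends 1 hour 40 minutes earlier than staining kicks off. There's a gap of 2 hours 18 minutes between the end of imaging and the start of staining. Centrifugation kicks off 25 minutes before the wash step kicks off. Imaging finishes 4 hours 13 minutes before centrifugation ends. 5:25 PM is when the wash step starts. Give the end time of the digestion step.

Centrifugation starts at 5:25 PM − 25 min = 5:00 PM.
Centrifugation ends at 5:00 PM + 25 min = 5:25 PM.
Imaging ends at 5:25 PM − 253 min = 1:12 PM.
Staining starts at 1:12 PM + 138 min = 3:30 PM.
The digestion step ends at 3:30 PM − 100 min = 1:50 PM.

1:50 PM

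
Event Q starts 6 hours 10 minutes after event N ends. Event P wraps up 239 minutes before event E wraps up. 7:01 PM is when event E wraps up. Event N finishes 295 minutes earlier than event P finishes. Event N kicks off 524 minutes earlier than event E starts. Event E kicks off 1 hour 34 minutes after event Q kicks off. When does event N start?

9:07 AM

Event P ends at 7:01 PM − 239 min = 3:02 PM.
Event N ends at 3:02 PM − 295 min = 10:07 AM.
Event Q starts at 10:07 AM + 370 min = 4:17 PM.
Event E starts at 4:17 PM + 94 min = 5:51 PM.
Event N starts at 5:51 PM − 524 min = 9:07 AM.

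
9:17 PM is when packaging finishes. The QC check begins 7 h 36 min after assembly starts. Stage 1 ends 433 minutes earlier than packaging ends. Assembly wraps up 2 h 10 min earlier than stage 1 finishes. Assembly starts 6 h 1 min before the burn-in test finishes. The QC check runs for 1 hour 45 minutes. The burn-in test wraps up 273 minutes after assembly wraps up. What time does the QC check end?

7:47 PM

Stage 1 ends at 9:17 PM − 433 min = 2:04 PM.
Assembly ends at 2:04 PM − 130 min = 11:54 AM.
The burn-in test ends at 11:54 AM + 273 min = 4:27 PM.
Assembly starts at 4:27 PM − 361 min = 10:26 AM.
The QC check starts at 10:26 AM + 456 min = 6:02 PM.
The QC check ends at 6:02 PM + 105 min = 7:47 PM.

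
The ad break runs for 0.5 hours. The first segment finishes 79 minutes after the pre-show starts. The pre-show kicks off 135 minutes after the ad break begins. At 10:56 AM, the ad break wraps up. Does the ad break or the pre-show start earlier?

The ad break starts at 10:56 AM − 30 min = 10:26 AM.
The pre-show starts at 10:26 AM + 135 min = 12:41 PM.
The ad break starts at 10:26 AM and the pre-show starts at 12:41 PM, so the ad break is first.

the ad break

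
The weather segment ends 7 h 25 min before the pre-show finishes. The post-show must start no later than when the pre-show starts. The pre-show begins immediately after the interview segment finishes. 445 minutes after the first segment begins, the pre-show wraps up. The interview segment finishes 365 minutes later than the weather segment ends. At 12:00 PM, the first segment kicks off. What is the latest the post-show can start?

6:05 PM

The pre-show ends at 12:00 PM + 445 min = 7:25 PM.
The weather segment ends at 7:25 PM − 445 min = 12:00 PM.
The interview segment ends at 12:00 PM + 365 min = 6:05 PM.
So the pre-show starts at 6:05 PM.
The post-show is bounded by the pre-show, so the latest it can start is 6:05 PM.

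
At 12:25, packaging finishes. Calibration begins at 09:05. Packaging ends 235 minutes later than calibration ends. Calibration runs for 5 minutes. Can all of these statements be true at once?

No

Calibration ends at 09:05 + 5 min = 09:10.
Packaging ends at 09:10 + 235 min = 13:05.
But packaging is also said to end at 12:25 — a 40-minute conflict.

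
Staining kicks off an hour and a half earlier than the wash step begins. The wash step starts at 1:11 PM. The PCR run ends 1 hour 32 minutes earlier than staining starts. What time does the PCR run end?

10:09 AM

Staining starts at 1:11 PM − 90 min = 11:41 AM.
The PCR run ends at 11:41 AM − 92 min = 10:09 AM.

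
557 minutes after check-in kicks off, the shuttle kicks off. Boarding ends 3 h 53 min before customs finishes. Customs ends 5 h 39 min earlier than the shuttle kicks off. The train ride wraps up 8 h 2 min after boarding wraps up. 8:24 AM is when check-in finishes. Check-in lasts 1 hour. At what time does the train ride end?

Check-in starts at 8:24 AM − 60 min = 7:24 AM.
The shuttle starts at 7:24 AM + 557 min = 4:41 PM.
Customs ends at 4:41 PM − 339 min = 11:02 AM.
Boarding ends at 11:02 AM − 233 min = 7:09 AM.
The train ride ends at 7:09 AM + 482 min = 3:11 PM.

3:11 PM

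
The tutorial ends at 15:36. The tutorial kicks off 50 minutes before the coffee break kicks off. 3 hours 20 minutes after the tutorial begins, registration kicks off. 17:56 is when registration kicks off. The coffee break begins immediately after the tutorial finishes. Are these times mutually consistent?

No

The coffee break starts at 15:36.
The tutorial starts at 15:36 − 50 min = 14:46.
Registration starts at 14:46 + 200 min = 18:06.
But registration is also said to start at 17:56 — a 10-minute conflict.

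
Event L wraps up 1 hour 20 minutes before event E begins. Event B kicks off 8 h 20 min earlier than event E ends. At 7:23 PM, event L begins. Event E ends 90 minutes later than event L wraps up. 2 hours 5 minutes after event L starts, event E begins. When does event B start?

Event E starts at 7:23 PM + 125 min = 9:28 PM.
Event L ends at 9:28 PM − 80 min = 8:08 PM.
Event E ends at 8:08 PM + 90 min = 9:38 PM.
Event B starts at 9:38 PM − 500 min = 1:18 PM.

1:18 PM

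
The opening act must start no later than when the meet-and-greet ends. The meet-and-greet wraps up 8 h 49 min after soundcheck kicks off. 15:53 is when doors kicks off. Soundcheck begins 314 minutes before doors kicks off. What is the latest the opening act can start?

19:28

Soundcheck starts at 15:53 − 314 min = 10:39.
The meet-and-greet ends at 10:39 + 529 min = 19:28.
The opening act is bounded by the meet-and-greet, so the latest it can start is 19:28.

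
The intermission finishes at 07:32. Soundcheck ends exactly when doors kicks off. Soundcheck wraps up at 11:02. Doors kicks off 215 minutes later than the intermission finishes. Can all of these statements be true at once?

Doors starts at 07:32 + 215 min = 11:07.
So soundcheck ends at 11:07.
But soundcheck is also said to end at 11:02 — a 5-minute conflict.

No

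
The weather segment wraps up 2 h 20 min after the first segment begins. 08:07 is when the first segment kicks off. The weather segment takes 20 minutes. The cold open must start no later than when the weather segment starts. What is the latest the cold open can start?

10:07

The weather segment ends at 08:07 + 140 min = 10:27.
The weather segment starts at 10:27 − 20 min = 10:07.
The cold open is bounded by the weather segment, so the latest it can start is 10:07.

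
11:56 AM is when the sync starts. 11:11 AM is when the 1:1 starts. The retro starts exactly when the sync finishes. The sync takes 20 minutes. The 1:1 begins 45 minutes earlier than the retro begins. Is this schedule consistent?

No

The sync ends at 11:56 AM + 20 min = 12:16 PM.
So the retro starts at 12:16 PM.
The 1:1 starts at 12:16 PM − 45 min = 11:31 AM.
But the 1:1 is also said to start at 11:11 AM — a 20-minute conflict.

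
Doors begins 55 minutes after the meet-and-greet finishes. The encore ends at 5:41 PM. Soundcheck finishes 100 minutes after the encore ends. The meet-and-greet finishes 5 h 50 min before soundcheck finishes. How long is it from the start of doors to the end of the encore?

3 hours 15 minutes

Soundcheck ends at 5:41 PM + 100 min = 7:21 PM.
The meet-and-greet ends at 7:21 PM − 350 min = 1:31 PM.
Doors starts at 1:31 PM + 55 min = 2:26 PM.
From 2:26 PM to 5:41 PM is 3 hours 15 minutes.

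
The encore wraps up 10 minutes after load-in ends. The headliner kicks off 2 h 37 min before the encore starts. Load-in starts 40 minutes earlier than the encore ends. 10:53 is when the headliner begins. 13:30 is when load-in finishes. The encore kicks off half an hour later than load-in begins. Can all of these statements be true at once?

The encore ends at 13:30 + 10 min = 13:40.
Load-in starts at 13:40 − 40 min = 13:00.
The encore starts at 13:00 + 30 min = 13:30.
The headliner starts at 13:30 − 157 min = 10:53.
That matches the stated 10:53, so the schedule is consistent.

Yes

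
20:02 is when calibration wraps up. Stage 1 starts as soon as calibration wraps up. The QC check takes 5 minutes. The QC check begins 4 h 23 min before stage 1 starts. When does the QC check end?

Stage 1 starts at 20:02.
The QC check starts at 20:02 − 263 min = 15:39.
The QC check ends at 15:39 + 5 min = 15:44.

15:44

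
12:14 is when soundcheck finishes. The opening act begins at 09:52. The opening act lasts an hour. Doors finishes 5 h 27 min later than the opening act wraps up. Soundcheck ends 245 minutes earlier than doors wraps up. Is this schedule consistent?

The opening act ends at 09:52 + 60 min = 10:52.
Doors ends at 10:52 + 327 min = 16:19.
Soundcheck ends at 16:19 − 245 min = 12:14.
That matches the stated 12:14, so the schedule is consistent.

Yes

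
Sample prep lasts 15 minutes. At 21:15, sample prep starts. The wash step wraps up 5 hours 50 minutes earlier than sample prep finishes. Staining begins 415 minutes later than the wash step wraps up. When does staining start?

Sample prep ends at 21:15 + 15 min = 21:30.
The wash step ends at 21:30 − 350 min = 15:40.
Staining starts at 15:40 + 415 min = 22:35.

22:35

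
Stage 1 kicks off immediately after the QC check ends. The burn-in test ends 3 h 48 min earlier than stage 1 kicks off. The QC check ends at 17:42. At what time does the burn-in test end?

13:54

Stage 1 starts at 17:42.
The burn-in test ends at 17:42 − 228 min = 13:54.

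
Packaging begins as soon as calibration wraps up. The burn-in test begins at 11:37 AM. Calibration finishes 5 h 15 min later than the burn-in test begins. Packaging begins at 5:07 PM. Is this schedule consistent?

No

Calibration ends at 11:37 AM + 315 min = 4:52 PM.
So packaging starts at 4:52 PM.
But packaging is also said to start at 5:07 PM — a 15-minute conflict.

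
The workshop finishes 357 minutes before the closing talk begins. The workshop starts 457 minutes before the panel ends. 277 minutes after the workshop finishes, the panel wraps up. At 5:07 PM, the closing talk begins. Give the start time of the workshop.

8:10 AM

The workshop ends at 5:07 PM − 357 min = 11:10 AM.
The panel ends at 11:10 AM + 277 min = 3:47 PM.
The workshop starts at 3:47 PM − 457 min = 8:10 AM.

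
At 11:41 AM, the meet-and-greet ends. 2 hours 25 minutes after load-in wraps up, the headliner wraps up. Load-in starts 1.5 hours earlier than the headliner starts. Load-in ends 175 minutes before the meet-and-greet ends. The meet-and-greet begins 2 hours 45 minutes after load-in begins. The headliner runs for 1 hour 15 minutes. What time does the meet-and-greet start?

Load-in ends at 11:41 AM − 175 min = 8:46 AM.
The headliner ends at 8:46 AM + 145 min = 11:11 AM.
The headliner starts at 11:11 AM − 75 min = 9:56 AM.
Load-in starts at 9:56 AM − 90 min = 8:26 AM.
The meet-and-greet starts at 8:26 AM + 165 min = 11:11 AM.

11:11 AM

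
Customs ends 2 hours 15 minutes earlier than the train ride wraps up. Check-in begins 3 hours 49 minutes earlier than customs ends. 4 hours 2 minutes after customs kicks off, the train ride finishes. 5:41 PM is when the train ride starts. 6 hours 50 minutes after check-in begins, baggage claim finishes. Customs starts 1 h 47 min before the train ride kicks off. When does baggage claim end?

8:42 PM

Customs starts at 5:41 PM − 107 min = 3:54 PM.
The train ride ends at 3:54 PM + 242 min = 7:56 PM.
Customs ends at 7:56 PM − 135 min = 5:41 PM.
Check-in starts at 5:41 PM − 229 min = 1:52 PM.
Baggage claim ends at 1:52 PM + 410 min = 8:42 PM.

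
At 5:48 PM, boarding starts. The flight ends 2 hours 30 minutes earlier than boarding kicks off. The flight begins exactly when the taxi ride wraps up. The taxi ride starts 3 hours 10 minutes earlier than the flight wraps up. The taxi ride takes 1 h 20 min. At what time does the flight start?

1:28 PM

The flight ends at 5:48 PM − 150 min = 3:18 PM.
The taxi ride starts at 3:18 PM − 190 min = 12:08 PM.
The taxi ride ends at 12:08 PM + 80 min = 1:28 PM.
So the flight starts at 1:28 PM.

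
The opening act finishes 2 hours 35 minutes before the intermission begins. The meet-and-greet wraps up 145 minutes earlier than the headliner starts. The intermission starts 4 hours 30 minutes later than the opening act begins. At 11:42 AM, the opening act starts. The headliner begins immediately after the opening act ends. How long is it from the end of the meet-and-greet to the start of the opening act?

The intermission starts at 11:42 AM + 270 min = 4:12 PM.
The opening act ends at 4:12 PM − 155 min = 1:37 PM.
So the headliner starts at 1:37 PM.
The meet-and-greet ends at 1:37 PM − 145 min = 11:12 AM.
From 11:12 AM to 11:42 AM is half an hour.

half an hour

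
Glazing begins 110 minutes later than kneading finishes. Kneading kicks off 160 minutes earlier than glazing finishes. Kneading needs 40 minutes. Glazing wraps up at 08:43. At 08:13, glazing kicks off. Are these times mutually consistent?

Kneading starts at 08:43 − 160 min = 06:03.
Kneading ends at 06:03 + 40 min = 06:43.
Glazing starts at 06:43 + 110 min = 08:33.
But glazing is also said to start at 08:13 — a 20-minute conflict.

No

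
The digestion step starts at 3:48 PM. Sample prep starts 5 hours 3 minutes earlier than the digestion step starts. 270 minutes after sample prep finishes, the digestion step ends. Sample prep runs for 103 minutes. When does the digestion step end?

4:58 PM

Sample prep starts at 3:48 PM − 303 min = 10:45 AM.
Sample prep ends at 10:45 AM + 103 min = 12:28 PM.
The digestion step ends at 12:28 PM + 270 min = 4:58 PM.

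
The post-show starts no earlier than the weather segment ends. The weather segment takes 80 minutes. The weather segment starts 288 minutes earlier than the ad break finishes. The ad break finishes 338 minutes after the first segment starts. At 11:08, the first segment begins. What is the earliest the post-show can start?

13:18

The ad break ends at 11:08 + 338 min = 16:46.
The weather segment starts at 16:46 − 288 min = 11:58.
The weather segment ends at 11:58 + 80 min = 13:18.
The post-show is bounded by the weather segment, so the earliest it can start is 13:18.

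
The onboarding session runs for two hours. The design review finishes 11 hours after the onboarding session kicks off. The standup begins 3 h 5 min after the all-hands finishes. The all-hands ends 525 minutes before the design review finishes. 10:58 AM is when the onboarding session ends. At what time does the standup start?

The onboarding session starts at 10:58 AM − 120 min = 8:58 AM.
The design review ends at 8:58 AM + 660 min = 7:58 PM.
The all-hands ends at 7:58 PM − 525 min = 11:13 AM.
The standup starts at 11:13 AM + 185 min = 2:18 PM.

2:18 PM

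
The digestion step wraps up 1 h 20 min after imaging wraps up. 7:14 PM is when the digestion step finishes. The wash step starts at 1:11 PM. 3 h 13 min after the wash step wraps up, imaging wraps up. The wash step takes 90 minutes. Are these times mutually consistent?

The wash step ends at 1:11 PM + 90 min = 2:41 PM.
Imaging ends at 2:41 PM + 193 min = 5:54 PM.
The digestion step ends at 5:54 PM + 80 min = 7:14 PM.
That matches the stated 7:14 PM, so the schedule is consistent.

Yes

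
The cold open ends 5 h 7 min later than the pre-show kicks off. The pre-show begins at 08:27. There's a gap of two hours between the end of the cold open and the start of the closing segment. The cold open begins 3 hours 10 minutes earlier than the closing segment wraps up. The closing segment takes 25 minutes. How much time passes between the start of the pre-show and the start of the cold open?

The cold open ends at 08:27 + 307 min = 13:34.
The closing segment starts at 13:34 + 120 min = 15:34.
The closing segment ends at 15:34 + 25 min = 15:59.
The cold open starts at 15:59 − 190 min = 12:49.
From 08:27 to 12:49 is 4 h 22 min.

4 h 22 min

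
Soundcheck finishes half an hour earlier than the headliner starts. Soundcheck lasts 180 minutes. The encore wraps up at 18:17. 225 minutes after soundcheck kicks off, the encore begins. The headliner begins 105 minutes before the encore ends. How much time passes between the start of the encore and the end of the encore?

an hour and a half

The headliner starts at 18:17 − 105 min = 16:32.
Soundcheck ends at 16:32 − 30 min = 16:02.
Soundcheck starts at 16:02 − 180 min = 13:02.
The encore starts at 13:02 + 225 min = 16:47.
From 16:47 to 18:17 is an hour and a half.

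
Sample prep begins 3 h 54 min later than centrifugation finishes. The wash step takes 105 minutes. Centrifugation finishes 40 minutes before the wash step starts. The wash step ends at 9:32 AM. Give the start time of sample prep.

11:01 AM

The wash step starts at 9:32 AM − 105 min = 7:47 AM.
Centrifugation ends at 7:47 AM − 40 min = 7:07 AM.
Sample prep starts at 7:07 AM + 234 min = 11:01 AM.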